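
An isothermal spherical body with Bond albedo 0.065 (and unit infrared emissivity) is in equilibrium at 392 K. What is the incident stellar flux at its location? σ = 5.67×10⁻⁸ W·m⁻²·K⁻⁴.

(1−a)S·πr² = σ·4πr²·T⁴ ⇒ S = 4σT⁴/(1−a).
S = 4·5.67×10⁻⁸·2.361×10¹⁰/0.935.

S ≈ 5730 W/m²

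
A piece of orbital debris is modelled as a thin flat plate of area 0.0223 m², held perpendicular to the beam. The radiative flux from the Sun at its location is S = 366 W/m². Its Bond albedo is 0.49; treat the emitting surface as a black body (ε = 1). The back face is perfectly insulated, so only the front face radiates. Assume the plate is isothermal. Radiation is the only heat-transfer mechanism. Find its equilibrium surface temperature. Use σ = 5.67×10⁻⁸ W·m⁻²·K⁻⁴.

T ≈ 240 K

At equilibrium, absorbed power = emitted power.
Absorbing cross-section = A = 0.02230 m²; emitting surface = A = 0.02230 m² (ratio 1).
(1−a)S·A_cross = εσ·A_surf·T⁴  ⇒  T⁴ = (1−a)S/(1σ).
T⁴ = 0.510·366/(1·5.67×10⁻⁸) = 3.292×10⁹ K⁴.
T = (3.292×10⁹)^(1/4).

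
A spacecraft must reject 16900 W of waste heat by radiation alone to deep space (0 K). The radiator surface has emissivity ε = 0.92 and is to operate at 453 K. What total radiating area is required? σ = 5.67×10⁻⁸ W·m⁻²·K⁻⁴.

A ≈ 7.69 m²

P = εσA T⁴ ⇒ A = P/(εσT⁴).
T⁴ = 4.211×10¹⁰ K⁴.
A = 16900/(0.92 × 5.67×10⁻⁸ × 4.211×10¹⁰).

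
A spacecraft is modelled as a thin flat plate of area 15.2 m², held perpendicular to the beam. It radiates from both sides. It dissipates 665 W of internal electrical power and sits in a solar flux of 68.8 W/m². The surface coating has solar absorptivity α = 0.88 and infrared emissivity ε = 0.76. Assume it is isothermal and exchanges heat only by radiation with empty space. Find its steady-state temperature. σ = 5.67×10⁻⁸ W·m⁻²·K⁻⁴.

T ≈ 187 K

At steady state, absorbed solar power + internal power = radiated power.
Absorbed: α·S·A_cross = 0.88·68.8·15.20 = 920.3 W (cross-section A).
Total input = 920.3 + 665 = 1585 W.
Radiated: εσ·A_surf·T⁴ with A_surf = 2A = 30.40 m².
T⁴ = 1585/(0.76·5.67×10⁻⁸·30.40) = 1.210×10⁹ K⁴.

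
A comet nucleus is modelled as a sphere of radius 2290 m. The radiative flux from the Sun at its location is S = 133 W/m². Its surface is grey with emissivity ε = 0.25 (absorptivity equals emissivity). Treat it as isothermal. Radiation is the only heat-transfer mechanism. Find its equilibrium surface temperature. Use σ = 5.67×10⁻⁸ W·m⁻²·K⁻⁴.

T ≈ 156 K

At equilibrium, absorbed power = emitted power.
Absorbing cross-section = πr² = 1.647×10⁷ m²; emitting surface = 4πr² = 6.590×10⁷ m² (ratio 4).
εS·A_cross = εσ·A_surf·T⁴  ⇒  T⁴ = S/(4σ)   (ε cancels).
T⁴ = 133/(4·5.67×10⁻⁸) = 5.864×10⁸ K⁴.
T = (5.864×10⁸)^(1/4).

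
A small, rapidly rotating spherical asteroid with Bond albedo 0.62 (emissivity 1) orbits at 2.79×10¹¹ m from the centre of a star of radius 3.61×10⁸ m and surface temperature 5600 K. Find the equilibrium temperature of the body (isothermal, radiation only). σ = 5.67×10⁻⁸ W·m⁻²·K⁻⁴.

T ≈ 112 K

The star's surface emits σT_*⁴; at distance d the flux is S = σT_*⁴(R_*/d)².
S = 5.67×10⁻⁸·(5600)⁴·(3.61×10⁸/2.79×10¹¹)² = 93.36 W/m².
For an isothermal sphere T⁴ = (1−a)S/(4σ) = 1.564×10⁸ K⁴.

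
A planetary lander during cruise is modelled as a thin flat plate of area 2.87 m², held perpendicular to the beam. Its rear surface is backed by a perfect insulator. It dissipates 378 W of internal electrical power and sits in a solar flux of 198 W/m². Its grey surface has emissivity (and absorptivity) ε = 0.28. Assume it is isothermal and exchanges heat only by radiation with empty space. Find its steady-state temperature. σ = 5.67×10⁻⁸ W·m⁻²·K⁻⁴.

At steady state, absorbed solar power + internal power = radiated power.
Absorbed: α·S·A_cross = 0.28·198·2.870 = 159.1 W (cross-section A).
Total input = 159.1 + 378 = 537.1 W.
Radiated: εσ·A_surf·T⁴ with A_surf = A = 2.870 m².
T⁴ = 537.1/(0.28·5.67×10⁻⁸·2.870) = 1.179×10¹⁰ K⁴.

T ≈ 330 K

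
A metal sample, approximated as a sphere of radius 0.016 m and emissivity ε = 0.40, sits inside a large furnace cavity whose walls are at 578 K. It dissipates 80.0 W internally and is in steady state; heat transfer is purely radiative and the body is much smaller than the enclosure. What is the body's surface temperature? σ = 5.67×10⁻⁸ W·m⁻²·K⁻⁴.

For a small grey body in a large enclosure, net radiated power = εσA(T⁴ − T_w⁴).
Steady state: P = εσA(T⁴ − T_w⁴) with A = 4πr² = 0.003217 m².
T⁴ = P/(εσA) + T_w⁴ = 80.0/(0.40·5.67×10⁻⁸·0.003217) + (578)⁴
    = 1.096×10¹² + 1.116×10¹¹ = 1.208×10¹² K⁴.

T ≈ 1050 K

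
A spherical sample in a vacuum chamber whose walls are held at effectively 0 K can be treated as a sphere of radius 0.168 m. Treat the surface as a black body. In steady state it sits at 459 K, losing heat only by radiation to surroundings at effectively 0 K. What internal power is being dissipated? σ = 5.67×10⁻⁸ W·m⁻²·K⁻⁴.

P ≈ 893 W

Steady state: P = εσA T⁴.
A = 4πr² = 0.3547 m²; T⁴ = (459)⁴ = 4.439×10¹⁰ K⁴.
P = 1.0 × 5.67×10⁻⁸ × 0.3547 × 4.439×10¹⁰.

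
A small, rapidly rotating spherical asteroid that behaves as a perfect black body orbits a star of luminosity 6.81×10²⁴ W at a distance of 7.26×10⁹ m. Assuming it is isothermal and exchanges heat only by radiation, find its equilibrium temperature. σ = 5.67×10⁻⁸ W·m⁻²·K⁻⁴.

First find the stellar flux at distance d: S = L/(4πd²) = 6.81×10²⁴/(4π·(7.26×10⁹)²) = 10280 W/m².
For an isothermal sphere, absorbed (1−a)S·πr² = emitted σ·4πr²·T⁴, so T⁴ = (1−a)S/(4σ).
T⁴ = 1.00·10280/(4·5.67×10⁻⁸) = 4.533×10¹⁰ K⁴.

T ≈ 461 K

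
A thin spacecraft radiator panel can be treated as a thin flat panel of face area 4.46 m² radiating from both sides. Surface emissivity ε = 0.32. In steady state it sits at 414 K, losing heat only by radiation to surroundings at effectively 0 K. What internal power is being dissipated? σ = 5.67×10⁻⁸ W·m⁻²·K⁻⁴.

P ≈ 4750 W

Steady state: P = εσA T⁴.
A = 2·4.46 = 8.920 m²; T⁴ = (414)⁴ = 2.938×10¹⁰ K⁴.
P = 0.32 × 5.67×10⁻⁸ × 8.920 × 2.938×10¹⁰.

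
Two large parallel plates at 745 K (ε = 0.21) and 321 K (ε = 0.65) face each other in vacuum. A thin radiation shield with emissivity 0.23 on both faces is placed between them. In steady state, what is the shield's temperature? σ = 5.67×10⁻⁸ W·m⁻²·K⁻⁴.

In steady state the net flux on the hot side equals that on the cold side.
σ(T₁⁴−T_s⁴)/D₁ = σ(T_s⁴−T₂⁴)/D₂, with D₁ = 1/ε₁+1/ε_s−1 = 8.110, D₂ = 1/ε_s+1/ε₂−1 = 4.886.
Solve for T_s⁴: T_s⁴ = (D₂·T₁⁴ + D₁·T₂⁴)/(D₁+D₂) = 1.224×10¹¹ K⁴.

T_s ≈ 592 K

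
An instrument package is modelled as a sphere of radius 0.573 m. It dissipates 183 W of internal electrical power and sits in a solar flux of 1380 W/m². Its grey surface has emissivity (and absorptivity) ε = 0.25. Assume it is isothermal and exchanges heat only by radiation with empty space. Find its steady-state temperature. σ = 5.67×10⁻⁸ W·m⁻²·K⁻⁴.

At steady state, absorbed solar power + internal power = radiated power.
Absorbed: α·S·A_cross = 0.25·1380·1.031 = 355.9 W (cross-section πr²).
Total input = 355.9 + 183 = 538.9 W.
Radiated: εσ·A_surf·T⁴ with A_surf = 4πr² = 4.126 m².
T⁴ = 538.9/(0.25·5.67×10⁻⁸·4.126) = 9.214×10⁹ K⁴.

T ≈ 310 K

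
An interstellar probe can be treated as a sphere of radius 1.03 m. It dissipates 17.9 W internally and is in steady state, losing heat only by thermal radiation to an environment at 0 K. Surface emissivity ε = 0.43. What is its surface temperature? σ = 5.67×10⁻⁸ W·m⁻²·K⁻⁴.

T ≈ 86.1 K

Steady state: internal power = radiated power, P = εσA T⁴.
Radiating area A = 4πr² = 13.33 m².
T⁴ = P/(εσA) = 17.9/(0.43·5.67×10⁻⁸·13.33) = 5.507×10⁷ K⁴.
T = (5.507×10⁷)^(1/4).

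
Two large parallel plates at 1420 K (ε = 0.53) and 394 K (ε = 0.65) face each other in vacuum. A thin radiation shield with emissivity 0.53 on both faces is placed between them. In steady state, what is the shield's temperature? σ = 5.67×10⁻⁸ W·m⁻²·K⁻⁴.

In steady state the net flux on the hot side equals that on the cold side.
σ(T₁⁴−T_s⁴)/D₁ = σ(T_s⁴−T₂⁴)/D₂, with D₁ = 1/ε₁+1/ε_s−1 = 2.774, D₂ = 1/ε_s+1/ε₂−1 = 2.425.
Solve for T_s⁴: T_s⁴ = (D₂·T₁⁴ + D₁·T₂⁴)/(D₁+D₂) = 1.910×10¹² K⁴.

T_s ≈ 1180 K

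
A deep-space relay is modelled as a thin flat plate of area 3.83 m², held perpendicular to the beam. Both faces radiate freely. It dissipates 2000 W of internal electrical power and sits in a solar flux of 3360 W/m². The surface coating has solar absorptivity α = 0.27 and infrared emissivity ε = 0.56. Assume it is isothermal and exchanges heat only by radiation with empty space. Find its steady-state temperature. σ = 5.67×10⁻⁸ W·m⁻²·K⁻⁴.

T ≈ 387 K

At steady state, absorbed solar power + internal power = radiated power.
Absorbed: α·S·A_cross = 0.27·3360·3.830 = 3475 W (cross-section A).
Total input = 3475 + 2000 = 5475 W.
Radiated: εσ·A_surf·T⁴ with A_surf = 2A = 7.660 m².
T⁴ = 5475/(0.56·5.67×10⁻⁸·7.660) = 2.251×10¹⁰ K⁴.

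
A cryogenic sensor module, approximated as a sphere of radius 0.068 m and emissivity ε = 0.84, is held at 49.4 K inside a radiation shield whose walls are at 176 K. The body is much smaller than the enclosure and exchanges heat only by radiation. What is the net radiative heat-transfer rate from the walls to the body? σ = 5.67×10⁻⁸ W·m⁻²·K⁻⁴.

P_net ≈ 2.64 W

For a small grey body in a large enclosure: P_net = εσA(T_body⁴ − T_wall⁴).
A = 4πr² = 0.05811 m²; T_body⁴ − T_wall⁴ = 5.955×10⁶ − 9.595×10⁸ = -9.536×10⁸ K⁴.
|P_net| = 0.84·5.67×10⁻⁸·0.05811·9.536×10⁸.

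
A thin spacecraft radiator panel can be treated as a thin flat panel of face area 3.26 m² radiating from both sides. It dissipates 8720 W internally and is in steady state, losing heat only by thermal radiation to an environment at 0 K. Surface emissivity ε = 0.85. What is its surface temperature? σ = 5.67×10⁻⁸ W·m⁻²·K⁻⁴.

T ≈ 408 K

Steady state: internal power = radiated power, P = εσA T⁴.
Radiating area A = 2·3.26 = 6.520 m².
T⁴ = P/(εσA) = 8720/(0.85·5.67×10⁻⁸·6.520) = 2.775×10¹⁰ K⁴.
T = (2.775×10¹⁰)^(1/4).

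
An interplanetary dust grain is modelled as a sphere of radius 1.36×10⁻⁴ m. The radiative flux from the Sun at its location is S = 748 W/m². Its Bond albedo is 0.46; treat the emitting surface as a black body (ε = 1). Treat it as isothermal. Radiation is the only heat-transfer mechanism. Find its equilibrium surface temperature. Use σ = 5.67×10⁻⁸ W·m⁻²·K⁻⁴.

At equilibrium, absorbed power = emitted power.
Absorbing cross-section = πr² = 5.811×10⁻⁸ m²; emitting surface = 4πr² = 2.324×10⁻⁷ m² (ratio 4).
(1−a)S·A_cross = εσ·A_surf·T⁴  ⇒  T⁴ = (1−a)S/(4σ).
T⁴ = 0.540·748/(4·5.67×10⁻⁸) = 1.781×10⁹ K⁴.
T = (1.781×10⁹)^(1/4).

T ≈ 205 K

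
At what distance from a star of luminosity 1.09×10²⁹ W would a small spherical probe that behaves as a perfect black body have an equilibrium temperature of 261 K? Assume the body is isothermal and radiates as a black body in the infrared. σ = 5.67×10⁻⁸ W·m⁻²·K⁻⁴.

d ≈ 2.87×10¹² m

For an isothermal black-emitting sphere, (1−a)S·πr² = σ·4πr²·T⁴ ⇒ S = 4σT⁴/(1−a).
S = 4·5.67×10⁻⁸·(261)⁴/1.00 = 1052 W/m².
Flux falls as S = L/(4πd²), so d = √(L/(4πS)) = √(1.09×10²⁹/(4π·1052)).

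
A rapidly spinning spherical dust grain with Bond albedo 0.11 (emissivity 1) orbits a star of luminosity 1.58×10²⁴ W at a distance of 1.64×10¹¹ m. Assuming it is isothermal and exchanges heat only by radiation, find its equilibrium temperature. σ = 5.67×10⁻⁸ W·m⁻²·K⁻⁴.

T ≈ 65.4 K

First find the stellar flux at distance d: S = L/(4πd²) = 1.58×10²⁴/(4π·(1.64×10¹¹)²) = 4.675 W/m².
For an isothermal sphere, absorbed (1−a)S·πr² = emitted σ·4πr²·T⁴, so T⁴ = (1−a)S/(4σ).
T⁴ = 0.890·4.675/(4·5.67×10⁻⁸) = 1.834×10⁷ K⁴.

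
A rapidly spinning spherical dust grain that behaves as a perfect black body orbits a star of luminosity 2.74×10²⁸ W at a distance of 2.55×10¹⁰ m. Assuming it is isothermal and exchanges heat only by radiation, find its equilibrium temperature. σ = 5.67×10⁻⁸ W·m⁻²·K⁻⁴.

T ≈ 1960 K

First find the stellar flux at distance d: S = L/(4πd²) = 2.74×10²⁸/(4π·(2.55×10¹⁰)²) = 3.353×10⁶ W/m².
For an isothermal sphere, absorbed (1−a)S·πr² = emitted σ·4πr²·T⁴, so T⁴ = (1−a)S/(4σ).
T⁴ = 1.00·3.353×10⁶/(4·5.67×10⁻⁸) = 1.478×10¹³ K⁴.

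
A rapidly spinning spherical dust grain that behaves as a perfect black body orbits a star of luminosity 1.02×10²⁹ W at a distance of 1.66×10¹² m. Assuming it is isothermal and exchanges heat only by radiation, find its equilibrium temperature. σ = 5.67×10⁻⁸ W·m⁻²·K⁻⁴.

T ≈ 338 K

First find the stellar flux at distance d: S = L/(4πd²) = 1.02×10²⁹/(4π·(1.66×10¹²)²) = 2946 W/m².
For an isothermal sphere, absorbed (1−a)S·πr² = emitted σ·4πr²·T⁴, so T⁴ = (1−a)S/(4σ).
T⁴ = 1.00·2946/(4·5.67×10⁻⁸) = 1.299×10¹⁰ K⁴.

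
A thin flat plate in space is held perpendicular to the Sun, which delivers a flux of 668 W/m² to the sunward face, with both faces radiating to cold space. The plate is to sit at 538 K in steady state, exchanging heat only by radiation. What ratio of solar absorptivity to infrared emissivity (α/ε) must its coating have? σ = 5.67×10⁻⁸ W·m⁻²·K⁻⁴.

Balance: αS·A = εσ·2A·T⁴ ⇒ α/ε = 2σT⁴/S.
α/ε = 2·5.67×10⁻⁸·(538)⁴/668 = 2·5.67×10⁻⁸·8.378×10¹⁰/668.

α/ε ≈ 14.2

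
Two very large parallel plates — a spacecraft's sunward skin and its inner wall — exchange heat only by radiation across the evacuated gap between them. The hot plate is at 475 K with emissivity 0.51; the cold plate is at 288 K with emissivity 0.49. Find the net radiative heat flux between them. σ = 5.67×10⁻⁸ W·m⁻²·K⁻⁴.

For two infinite grey parallel plates, q = σ(T₁⁴ − T₂⁴)/(1/ε₁ + 1/ε₂ − 1).
T₁⁴ − T₂⁴ = 5.091×10¹⁰ − 6.880×10⁹ = 4.403×10¹⁰ K⁴.
1/ε₁ + 1/ε₂ − 1 = 1.961 + 2.041 − 1 = 3.002.
q = 5.67×10⁻⁸ × 4.403×10¹⁰ / 3.002.

q ≈ 832 W/m²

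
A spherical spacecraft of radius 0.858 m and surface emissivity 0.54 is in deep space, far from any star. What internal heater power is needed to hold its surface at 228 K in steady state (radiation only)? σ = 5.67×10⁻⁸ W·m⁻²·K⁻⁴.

P = εσ·4πr²·T⁴.
4πr² = 9.251 m²; T⁴ = 2.702×10⁹ K⁴.
P = 0.54·5.67×10⁻⁸·9.251·2.702×10⁹.

P ≈ 765 W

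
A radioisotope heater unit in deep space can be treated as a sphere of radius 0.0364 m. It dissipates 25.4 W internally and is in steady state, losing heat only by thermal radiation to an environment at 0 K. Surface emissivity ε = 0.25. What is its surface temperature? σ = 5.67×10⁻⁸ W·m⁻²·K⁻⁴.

T ≈ 573 K

Steady state: internal power = radiated power, P = εσA T⁴.
Radiating area A = 4πr² = 0.01665 m².
T⁴ = P/(εσA) = 25.4/(0.25·5.67×10⁻⁸·0.01665) = 1.076×10¹¹ K⁴.
T = (1.076×10¹¹)^(1/4).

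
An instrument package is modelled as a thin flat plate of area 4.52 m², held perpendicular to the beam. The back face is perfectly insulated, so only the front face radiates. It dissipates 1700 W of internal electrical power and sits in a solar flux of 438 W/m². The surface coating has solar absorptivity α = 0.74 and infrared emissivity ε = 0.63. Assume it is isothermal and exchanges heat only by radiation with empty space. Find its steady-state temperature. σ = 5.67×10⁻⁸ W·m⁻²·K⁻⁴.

At steady state, absorbed solar power + internal power = radiated power.
Absorbed: α·S·A_cross = 0.74·438·4.520 = 1465 W (cross-section A).
Total input = 1465 + 1700 = 3165 W.
Radiated: εσ·A_surf·T⁴ with A_surf = A = 4.520 m².
T⁴ = 3165/(0.63·5.67×10⁻⁸·4.520) = 1.960×10¹⁰ K⁴.

T ≈ 374 K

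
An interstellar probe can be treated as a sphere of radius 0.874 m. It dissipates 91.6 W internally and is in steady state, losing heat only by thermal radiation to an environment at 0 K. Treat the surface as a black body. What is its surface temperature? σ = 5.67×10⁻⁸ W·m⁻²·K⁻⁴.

Steady state: internal power = radiated power, P = εσA T⁴.
Radiating area A = 4πr² = 9.599 m².
T⁴ = P/(εσA) = 91.6/(1.0·5.67×10⁻⁸·9.599) = 1.683×10⁸ K⁴.
T = (1.683×10⁸)^(1/4).

T ≈ 114 K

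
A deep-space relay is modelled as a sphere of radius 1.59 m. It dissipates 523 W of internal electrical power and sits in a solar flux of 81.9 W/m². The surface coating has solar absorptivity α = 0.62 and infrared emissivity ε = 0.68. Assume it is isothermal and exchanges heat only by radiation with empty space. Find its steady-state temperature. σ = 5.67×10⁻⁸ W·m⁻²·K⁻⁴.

At steady state, absorbed solar power + internal power = radiated power.
Absorbed: α·S·A_cross = 0.62·81.9·7.942 = 403.3 W (cross-section πr²).
Total input = 403.3 + 523 = 926.3 W.
Radiated: εσ·A_surf·T⁴ with A_surf = 4πr² = 31.77 m².
T⁴ = 926.3/(0.68·5.67×10⁻⁸·31.77) = 7.562×10⁸ K⁴.

T ≈ 166 K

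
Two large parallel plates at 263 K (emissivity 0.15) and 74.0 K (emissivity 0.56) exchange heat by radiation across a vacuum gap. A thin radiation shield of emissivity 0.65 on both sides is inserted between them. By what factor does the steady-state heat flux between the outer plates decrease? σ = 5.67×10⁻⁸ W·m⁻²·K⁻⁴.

Without shield: q₀ = σΔ(T⁴)/(1/ε₁+1/ε₂−1) with denominator 7.452.
With shield the two gaps are in series; the resistances add: (1/ε₁+1/ε_s−1)+(1/ε_s+1/ε₂−1) = 7.205+2.324 = 9.529.
Heat-flux ratio q₀/q = 9.529/7.452.

factor ≈ 1.28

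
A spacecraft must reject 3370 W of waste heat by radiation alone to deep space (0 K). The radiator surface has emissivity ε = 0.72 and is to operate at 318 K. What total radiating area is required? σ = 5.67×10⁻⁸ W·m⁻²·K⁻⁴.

A ≈ 8.07 m²

P = εσA T⁴ ⇒ A = P/(εσT⁴).
T⁴ = 1.023×10¹⁰ K⁴.
A = 3370/(0.72 × 5.67×10⁻⁸ × 1.023×10¹⁰).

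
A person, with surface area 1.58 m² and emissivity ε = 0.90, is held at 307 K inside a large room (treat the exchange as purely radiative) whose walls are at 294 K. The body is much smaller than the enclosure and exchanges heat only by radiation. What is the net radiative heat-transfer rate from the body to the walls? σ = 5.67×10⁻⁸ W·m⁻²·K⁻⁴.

P_net ≈ 114 W

For a small grey body in a large enclosure: P_net = εσA(T_body⁴ − T_wall⁴).
A = 1.58 m²; T_body⁴ − T_wall⁴ = 8.883×10⁹ − 7.471×10⁹ = 1.412×10⁹ K⁴.
|P_net| = 0.90·5.67×10⁻⁸·1.580·1.412×10⁹.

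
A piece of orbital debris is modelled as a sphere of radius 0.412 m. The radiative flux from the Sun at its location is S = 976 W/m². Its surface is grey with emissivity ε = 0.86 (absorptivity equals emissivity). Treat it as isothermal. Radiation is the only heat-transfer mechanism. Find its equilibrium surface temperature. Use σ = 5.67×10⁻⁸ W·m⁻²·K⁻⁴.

At equilibrium, absorbed power = emitted power.
Absorbing cross-section = πr² = 0.5333 m²; emitting surface = 4πr² = 2.133 m² (ratio 4).
εS·A_cross = εσ·A_surf·T⁴  ⇒  T⁴ = S/(4σ)   (ε cancels).
T⁴ = 976/(4·5.67×10⁻⁸) = 4.303×10⁹ K⁴.
T = (4.303×10⁹)^(1/4).

T ≈ 256 K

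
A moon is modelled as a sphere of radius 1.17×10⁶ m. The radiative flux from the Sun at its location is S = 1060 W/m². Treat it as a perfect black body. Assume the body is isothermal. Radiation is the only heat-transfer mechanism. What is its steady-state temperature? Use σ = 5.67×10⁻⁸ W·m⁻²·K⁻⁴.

T ≈ 261 K

At equilibrium, absorbed power = emitted power.
Absorbing cross-section = πr² = 4.301×10¹² m²; emitting surface = 4πr² = 1.720×10¹³ m² (ratio 4).
S·A_cross = εσ·A_surf·T⁴  ⇒  T⁴ = S/(4σ).
T⁴ = 1.00·1060/(4·5.67×10⁻⁸) = 4.674×10⁹ K⁴.
T = (4.674×10⁹)^(1/4).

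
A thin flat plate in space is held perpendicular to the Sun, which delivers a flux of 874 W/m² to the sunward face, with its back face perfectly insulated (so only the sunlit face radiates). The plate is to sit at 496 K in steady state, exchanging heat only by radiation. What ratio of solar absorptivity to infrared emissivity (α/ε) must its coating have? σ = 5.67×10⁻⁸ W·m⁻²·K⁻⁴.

α/ε ≈ 3.93

Balance: αS·A = εσ·1A·T⁴ ⇒ α/ε = σT⁴/S.
α/ε = 5.67×10⁻⁸·(496)⁴/874 = 5.67×10⁻⁸·6.052×10¹⁰/874.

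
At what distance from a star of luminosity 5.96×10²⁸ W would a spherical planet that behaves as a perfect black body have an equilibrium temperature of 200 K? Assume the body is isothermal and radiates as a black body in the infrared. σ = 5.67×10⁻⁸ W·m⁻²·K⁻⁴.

d ≈ 3.62×10¹² m

For an isothermal black-emitting sphere, (1−a)S·πr² = σ·4πr²·T⁴ ⇒ S = 4σT⁴/(1−a).
S = 4·5.67×10⁻⁸·(200)⁴/1.00 = 362.9 W/m².
Flux falls as S = L/(4πd²), so d = √(L/(4πS)) = √(5.96×10²⁸/(4π·362.9)).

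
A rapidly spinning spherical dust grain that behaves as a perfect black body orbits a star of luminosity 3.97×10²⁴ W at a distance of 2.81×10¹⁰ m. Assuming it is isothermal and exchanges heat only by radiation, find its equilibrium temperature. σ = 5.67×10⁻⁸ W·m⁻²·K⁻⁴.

First find the stellar flux at distance d: S = L/(4πd²) = 3.97×10²⁴/(4π·(2.81×10¹⁰)²) = 400.1 W/m².
For an isothermal sphere, absorbed (1−a)S·πr² = emitted σ·4πr²·T⁴, so T⁴ = (1−a)S/(4σ).
T⁴ = 1.00·400.1/(4·5.67×10⁻⁸) = 1.764×10⁹ K⁴.

T ≈ 205 K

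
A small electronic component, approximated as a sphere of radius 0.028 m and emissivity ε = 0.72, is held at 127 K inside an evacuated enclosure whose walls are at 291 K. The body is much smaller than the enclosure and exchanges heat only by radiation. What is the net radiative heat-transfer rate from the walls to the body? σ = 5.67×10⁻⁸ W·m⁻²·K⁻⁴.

P_net ≈ 2.78 W

For a small grey body in a large enclosure: P_net = εσA(T_body⁴ − T_wall⁴).
A = 4πr² = 0.009852 m²; T_body⁴ − T_wall⁴ = 2.601×10⁸ − 7.171×10⁹ = -6.911×10⁹ K⁴.
|P_net| = 0.72·5.67×10⁻⁸·0.009852·6.911×10⁹.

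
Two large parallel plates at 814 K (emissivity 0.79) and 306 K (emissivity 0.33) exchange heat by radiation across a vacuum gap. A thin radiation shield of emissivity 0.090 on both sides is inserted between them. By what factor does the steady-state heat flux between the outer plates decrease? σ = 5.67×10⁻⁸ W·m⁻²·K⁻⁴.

factor ≈ 7.44

Without shield: q₀ = σΔ(T⁴)/(1/ε₁+1/ε₂−1) with denominator 3.296.
With shield the two gaps are in series; the resistances add: (1/ε₁+1/ε_s−1)+(1/ε_s+1/ε₂−1) = 11.38+13.14 = 24.52.
Heat-flux ratio q₀/q = 24.52/3.296.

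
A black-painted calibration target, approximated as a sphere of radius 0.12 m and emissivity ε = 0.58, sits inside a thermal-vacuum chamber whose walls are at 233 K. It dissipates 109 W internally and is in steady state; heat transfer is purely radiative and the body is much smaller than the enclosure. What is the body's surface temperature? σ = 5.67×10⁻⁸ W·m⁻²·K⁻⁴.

T ≈ 382 K

For a small grey body in a large enclosure, net radiated power = εσA(T⁴ − T_w⁴).
Steady state: P = εσA(T⁴ − T_w⁴) with A = 4πr² = 0.1810 m².
T⁴ = P/(εσA) + T_w⁴ = 109/(0.58·5.67×10⁻⁸·0.1810) + (233)⁴
    = 1.832×10¹⁰ + 2.947×10⁹ = 2.126×10¹⁰ K⁴.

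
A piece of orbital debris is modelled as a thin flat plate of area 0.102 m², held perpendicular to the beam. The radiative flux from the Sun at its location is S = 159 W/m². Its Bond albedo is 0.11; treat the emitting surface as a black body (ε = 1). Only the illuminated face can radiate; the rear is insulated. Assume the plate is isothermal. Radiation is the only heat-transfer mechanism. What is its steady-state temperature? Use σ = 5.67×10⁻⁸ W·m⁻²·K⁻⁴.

At equilibrium, absorbed power = emitted power.
Absorbing cross-section = A = 0.1020 m²; emitting surface = A = 0.1020 m² (ratio 1).
(1−a)S·A_cross = εσ·A_surf·T⁴  ⇒  T⁴ = (1−a)S/(1σ).
T⁴ = 0.890·159/(1·5.67×10⁻⁸) = 2.496×10⁹ K⁴.
T = (2.496×10⁹)^(1/4).

T ≈ 224 K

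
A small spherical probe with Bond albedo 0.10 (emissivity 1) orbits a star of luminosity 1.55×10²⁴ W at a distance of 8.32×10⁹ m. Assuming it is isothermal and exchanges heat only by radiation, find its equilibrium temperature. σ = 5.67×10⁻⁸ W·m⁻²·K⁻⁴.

First find the stellar flux at distance d: S = L/(4πd²) = 1.55×10²⁴/(4π·(8.32×10⁹)²) = 1782 W/m².
For an isothermal sphere, absorbed (1−a)S·πr² = emitted σ·4πr²·T⁴, so T⁴ = (1−a)S/(4σ).
T⁴ = 0.900·1782/(4·5.67×10⁻⁸) = 7.071×10⁹ K⁴.

T ≈ 290 K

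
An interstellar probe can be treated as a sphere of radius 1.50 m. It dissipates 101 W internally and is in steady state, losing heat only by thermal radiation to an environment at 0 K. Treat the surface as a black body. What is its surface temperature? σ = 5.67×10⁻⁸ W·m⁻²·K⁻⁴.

T ≈ 89.1 K

Steady state: internal power = radiated power, P = εσA T⁴.
Radiating area A = 4πr² = 28.27 m².
T⁴ = P/(εσA) = 101/(1.0·5.67×10⁻⁸·28.27) = 6.300×10⁷ K⁴.
T = (6.300×10⁷)^(1/4).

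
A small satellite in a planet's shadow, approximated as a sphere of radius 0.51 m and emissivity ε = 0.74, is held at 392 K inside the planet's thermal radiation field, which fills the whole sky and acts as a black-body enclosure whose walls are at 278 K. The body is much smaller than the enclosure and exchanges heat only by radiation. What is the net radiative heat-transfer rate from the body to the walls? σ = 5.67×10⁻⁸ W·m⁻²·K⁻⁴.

P_net ≈ 2420 W

For a small grey body in a large enclosure: P_net = εσA(T_body⁴ − T_wall⁴).
A = 4πr² = 3.269 m²; T_body⁴ − T_wall⁴ = 2.361×10¹⁰ − 5.973×10⁹ = 1.764×10¹⁰ K⁴.
|P_net| = 0.74·5.67×10⁻⁸·3.269·1.764×10¹⁰.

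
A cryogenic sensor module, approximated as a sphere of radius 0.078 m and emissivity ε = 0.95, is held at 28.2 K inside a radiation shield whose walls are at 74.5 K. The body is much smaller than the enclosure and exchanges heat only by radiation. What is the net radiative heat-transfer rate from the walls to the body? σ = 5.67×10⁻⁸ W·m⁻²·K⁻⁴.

P_net ≈ 0.124 W

For a small grey body in a large enclosure: P_net = εσA(T_body⁴ − T_wall⁴).
A = 4πr² = 0.07645 m²; T_body⁴ − T_wall⁴ = 6.324×10⁵ − 3.081×10⁷ = -3.017×10⁷ K⁴.
|P_net| = 0.95·5.67×10⁻⁸·0.07645·3.017×10⁷.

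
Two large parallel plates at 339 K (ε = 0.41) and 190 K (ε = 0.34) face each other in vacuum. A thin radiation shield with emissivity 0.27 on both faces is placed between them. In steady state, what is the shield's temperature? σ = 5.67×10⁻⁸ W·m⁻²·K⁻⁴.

In steady state the net flux on the hot side equals that on the cold side.
σ(T₁⁴−T_s⁴)/D₁ = σ(T_s⁴−T₂⁴)/D₂, with D₁ = 1/ε₁+1/ε_s−1 = 5.143, D₂ = 1/ε_s+1/ε₂−1 = 5.645.
Solve for T_s⁴: T_s⁴ = (D₂·T₁⁴ + D₁·T₂⁴)/(D₁+D₂) = 7.532×10⁹ K⁴.

T_s ≈ 295 K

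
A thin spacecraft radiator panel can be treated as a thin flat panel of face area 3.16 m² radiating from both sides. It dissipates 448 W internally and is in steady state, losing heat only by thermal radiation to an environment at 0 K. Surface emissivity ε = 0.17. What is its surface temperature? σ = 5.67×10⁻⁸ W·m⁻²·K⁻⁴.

Steady state: internal power = radiated power, P = εσA T⁴.
Radiating area A = 2·3.16 = 6.320 m².
T⁴ = P/(εσA) = 448/(0.17·5.67×10⁻⁸·6.320) = 7.354×10⁹ K⁴.
T = (7.354×10⁹)^(1/4).

T ≈ 293 K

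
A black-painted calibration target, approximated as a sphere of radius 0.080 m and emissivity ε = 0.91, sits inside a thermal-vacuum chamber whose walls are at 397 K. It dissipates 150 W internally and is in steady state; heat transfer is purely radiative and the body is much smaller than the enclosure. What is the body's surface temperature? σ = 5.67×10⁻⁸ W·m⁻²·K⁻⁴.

T ≈ 497 K

For a small grey body in a large enclosure, net radiated power = εσA(T⁴ − T_w⁴).
Steady state: P = εσA(T⁴ − T_w⁴) with A = 4πr² = 0.08042 m².
T⁴ = P/(εσA) + T_w⁴ = 150/(0.91·5.67×10⁻⁸·0.08042) + (397)⁴
    = 3.615×10¹⁰ + 2.484×10¹⁰ = 6.099×10¹⁰ K⁴.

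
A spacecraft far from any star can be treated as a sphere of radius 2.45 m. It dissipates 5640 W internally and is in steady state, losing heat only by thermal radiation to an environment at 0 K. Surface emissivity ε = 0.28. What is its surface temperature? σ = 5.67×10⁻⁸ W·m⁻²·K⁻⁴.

T ≈ 262 K

Steady state: internal power = radiated power, P = εσA T⁴.
Radiating area A = 4πr² = 75.43 m².
T⁴ = P/(εσA) = 5640/(0.28·5.67×10⁻⁸·75.43) = 4.710×10⁹ K⁴.
T = (4.710×10⁹)^(1/4).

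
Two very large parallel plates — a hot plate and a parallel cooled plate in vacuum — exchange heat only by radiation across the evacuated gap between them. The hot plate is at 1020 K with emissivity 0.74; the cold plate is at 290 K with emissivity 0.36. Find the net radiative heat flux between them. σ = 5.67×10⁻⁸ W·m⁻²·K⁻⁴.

q ≈ 19500 W/m²

For two infinite grey parallel plates, q = σ(T₁⁴ − T₂⁴)/(1/ε₁ + 1/ε₂ − 1).
T₁⁴ − T₂⁴ = 1.082×10¹² − 7.073×10⁹ = 1.075×10¹² K⁴.
1/ε₁ + 1/ε₂ − 1 = 1.351 + 2.778 − 1 = 3.129.
q = 5.67×10⁻⁸ × 1.075×10¹² / 3.129.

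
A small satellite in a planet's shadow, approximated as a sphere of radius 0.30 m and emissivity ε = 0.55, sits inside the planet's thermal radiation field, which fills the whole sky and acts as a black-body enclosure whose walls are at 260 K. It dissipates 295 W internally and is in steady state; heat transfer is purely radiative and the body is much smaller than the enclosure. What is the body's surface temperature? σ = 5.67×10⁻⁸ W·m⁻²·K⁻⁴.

T ≈ 337 K

For a small grey body in a large enclosure, net radiated power = εσA(T⁴ − T_w⁴).
Steady state: P = εσA(T⁴ − T_w⁴) with A = 4πr² = 1.131 m².
T⁴ = P/(εσA) + T_w⁴ = 295/(0.55·5.67×10⁻⁸·1.131) + (260)⁴
    = 8.364×10⁹ + 4.570×10⁹ = 1.293×10¹⁰ K⁴.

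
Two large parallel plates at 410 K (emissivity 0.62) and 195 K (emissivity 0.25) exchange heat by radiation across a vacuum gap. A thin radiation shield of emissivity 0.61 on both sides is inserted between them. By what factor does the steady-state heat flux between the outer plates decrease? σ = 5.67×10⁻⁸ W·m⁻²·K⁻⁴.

Without shield: q₀ = σΔ(T⁴)/(1/ε₁+1/ε₂−1) with denominator 4.613.
With shield the two gaps are in series; the resistances add: (1/ε₁+1/ε_s−1)+(1/ε_s+1/ε₂−1) = 2.252+4.639 = 6.892.
Heat-flux ratio q₀/q = 6.892/4.613.

factor ≈ 1.49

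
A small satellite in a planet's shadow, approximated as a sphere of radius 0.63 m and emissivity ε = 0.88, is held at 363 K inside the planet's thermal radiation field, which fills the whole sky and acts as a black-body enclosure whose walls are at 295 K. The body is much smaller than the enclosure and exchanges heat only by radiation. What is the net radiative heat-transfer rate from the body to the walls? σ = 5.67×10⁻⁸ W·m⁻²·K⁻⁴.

For a small grey body in a large enclosure: P_net = εσA(T_body⁴ − T_wall⁴).
A = 4πr² = 4.988 m²; T_body⁴ − T_wall⁴ = 1.736×10¹⁰ − 7.573×10⁹ = 9.790×10⁹ K⁴.
|P_net| = 0.88·5.67×10⁻⁸·4.988·9.790×10⁹.

P_net ≈ 2440 W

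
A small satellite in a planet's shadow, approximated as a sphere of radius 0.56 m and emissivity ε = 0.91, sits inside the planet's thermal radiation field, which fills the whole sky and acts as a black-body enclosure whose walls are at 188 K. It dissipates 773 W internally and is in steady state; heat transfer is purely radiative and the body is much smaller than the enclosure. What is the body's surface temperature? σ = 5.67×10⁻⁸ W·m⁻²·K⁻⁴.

T ≈ 267 K

For a small grey body in a large enclosure, net radiated power = εσA(T⁴ − T_w⁴).
Steady state: P = εσA(T⁴ − T_w⁴) with A = 4πr² = 3.941 m².
T⁴ = P/(εσA) + T_w⁴ = 773/(0.91·5.67×10⁻⁸·3.941) + (188)⁴
    = 3.802×10⁹ + 1.249×10⁹ = 5.051×10⁹ K⁴.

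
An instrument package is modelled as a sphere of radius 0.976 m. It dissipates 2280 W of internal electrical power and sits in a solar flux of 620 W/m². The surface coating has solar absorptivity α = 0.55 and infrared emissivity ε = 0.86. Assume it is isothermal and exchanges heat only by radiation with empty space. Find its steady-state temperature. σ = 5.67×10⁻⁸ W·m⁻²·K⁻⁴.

At steady state, absorbed solar power + internal power = radiated power.
Absorbed: α·S·A_cross = 0.55·620·2.993 = 1020 W (cross-section πr²).
Total input = 1020 + 2280 = 3300 W.
Radiated: εσ·A_surf·T⁴ with A_surf = 4πr² = 11.97 m².
T⁴ = 3300/(0.86·5.67×10⁻⁸·11.97) = 5.654×10⁹ K⁴.

T ≈ 274 K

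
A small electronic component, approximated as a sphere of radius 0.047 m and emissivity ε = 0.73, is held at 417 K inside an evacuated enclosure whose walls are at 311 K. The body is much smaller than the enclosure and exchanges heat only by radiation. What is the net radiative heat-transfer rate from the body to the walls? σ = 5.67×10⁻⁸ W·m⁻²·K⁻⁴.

P_net ≈ 24.0 W

For a small grey body in a large enclosure: P_net = εσA(T_body⁴ − T_wall⁴).
A = 4πr² = 0.02776 m²; T_body⁴ − T_wall⁴ = 3.024×10¹⁰ − 9.355×10⁹ = 2.088×10¹⁰ K⁴.
|P_net| = 0.73·5.67×10⁻⁸·0.02776·2.088×10¹⁰.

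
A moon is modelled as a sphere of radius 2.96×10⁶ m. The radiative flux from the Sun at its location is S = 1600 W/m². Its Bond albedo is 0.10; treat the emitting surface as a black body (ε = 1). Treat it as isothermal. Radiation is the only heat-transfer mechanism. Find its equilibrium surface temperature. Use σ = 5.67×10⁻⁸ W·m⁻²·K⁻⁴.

At equilibrium, absorbed power = emitted power.
Absorbing cross-section = πr² = 2.753×10¹³ m²; emitting surface = 4πr² = 1.101×10¹⁴ m² (ratio 4).
(1−a)S·A_cross = εσ·A_surf·T⁴  ⇒  T⁴ = (1−a)S/(4σ).
T⁴ = 0.900·1600/(4·5.67×10⁻⁸) = 6.349×10⁹ K⁴.
T = (6.349×10⁹)^(1/4).

T ≈ 282 K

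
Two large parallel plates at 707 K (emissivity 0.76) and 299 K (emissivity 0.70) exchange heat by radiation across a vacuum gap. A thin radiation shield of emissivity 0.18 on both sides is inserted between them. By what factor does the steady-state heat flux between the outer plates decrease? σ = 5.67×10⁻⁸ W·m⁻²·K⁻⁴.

factor ≈ 6.80

Without shield: q₀ = σΔ(T⁴)/(1/ε₁+1/ε₂−1) with denominator 1.744.
With shield the two gaps are in series; the resistances add: (1/ε₁+1/ε_s−1)+(1/ε_s+1/ε₂−1) = 5.871+5.984 = 11.86.
Heat-flux ratio q₀/q = 11.86/1.744.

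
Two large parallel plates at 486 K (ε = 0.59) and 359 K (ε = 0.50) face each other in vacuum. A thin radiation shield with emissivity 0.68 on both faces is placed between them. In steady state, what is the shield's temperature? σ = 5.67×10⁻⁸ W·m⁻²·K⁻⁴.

T_s ≈ 440 K

In steady state the net flux on the hot side equals that on the cold side.
σ(T₁⁴−T_s⁴)/D₁ = σ(T_s⁴−T₂⁴)/D₂, with D₁ = 1/ε₁+1/ε_s−1 = 2.166, D₂ = 1/ε_s+1/ε₂−1 = 2.471.
Solve for T_s⁴: T_s⁴ = (D₂·T₁⁴ + D₁·T₂⁴)/(D₁+D₂) = 3.749×10¹⁰ K⁴.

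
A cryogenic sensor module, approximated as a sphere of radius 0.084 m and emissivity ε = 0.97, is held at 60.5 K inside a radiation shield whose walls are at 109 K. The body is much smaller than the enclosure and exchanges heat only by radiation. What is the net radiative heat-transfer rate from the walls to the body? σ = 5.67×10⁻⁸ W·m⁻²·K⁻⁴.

For a small grey body in a large enclosure: P_net = εσA(T_body⁴ − T_wall⁴).
A = 4πr² = 0.08867 m²; T_body⁴ − T_wall⁴ = 1.340×10⁷ − 1.412×10⁸ = -1.278×10⁸ K⁴.
|P_net| = 0.97·5.67×10⁻⁸·0.08867·1.278×10⁸.

P_net ≈ 0.623 W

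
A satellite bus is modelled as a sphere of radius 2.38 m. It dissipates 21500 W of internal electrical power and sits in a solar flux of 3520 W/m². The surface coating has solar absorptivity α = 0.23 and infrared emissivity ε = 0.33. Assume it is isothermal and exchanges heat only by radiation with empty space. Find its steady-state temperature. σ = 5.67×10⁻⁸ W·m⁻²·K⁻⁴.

At steady state, absorbed solar power + internal power = radiated power.
Absorbed: α·S·A_cross = 0.23·3520·17.80 = 14410 W (cross-section πr²).
Total input = 14410 + 21500 = 35910 W.
Radiated: εσ·A_surf·T⁴ with A_surf = 4πr² = 71.18 m².
T⁴ = 35910/(0.33·5.67×10⁻⁸·71.18) = 2.696×10¹⁰ K⁴.

T ≈ 405 K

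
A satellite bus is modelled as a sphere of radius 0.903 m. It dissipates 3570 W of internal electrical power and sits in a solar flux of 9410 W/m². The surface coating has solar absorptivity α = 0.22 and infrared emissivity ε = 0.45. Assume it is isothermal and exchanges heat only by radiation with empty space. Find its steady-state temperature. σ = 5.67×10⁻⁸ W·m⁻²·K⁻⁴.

T ≈ 429 K

At steady state, absorbed solar power + internal power = radiated power.
Absorbed: α·S·A_cross = 0.22·9410·2.562 = 5303 W (cross-section πr²).
Total input = 5303 + 3570 = 8873 W.
Radiated: εσ·A_surf·T⁴ with A_surf = 4πr² = 10.25 m².
T⁴ = 8873/(0.45·5.67×10⁻⁸·10.25) = 3.394×10¹⁰ K⁴.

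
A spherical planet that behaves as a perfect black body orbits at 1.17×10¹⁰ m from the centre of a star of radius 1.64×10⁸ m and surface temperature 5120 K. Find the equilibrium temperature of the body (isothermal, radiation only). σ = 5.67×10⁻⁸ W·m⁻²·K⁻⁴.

T ≈ 429 K

The star's surface emits σT_*⁴; at distance d the flux is S = σT_*⁴(R_*/d)².
S = 5.67×10⁻⁸·(5120)⁴·(1.64×10⁸/1.17×10¹⁰)² = 7656 W/m².
For an isothermal sphere T⁴ = (1−a)S/(4σ) = 3.375×10¹⁰ K⁴.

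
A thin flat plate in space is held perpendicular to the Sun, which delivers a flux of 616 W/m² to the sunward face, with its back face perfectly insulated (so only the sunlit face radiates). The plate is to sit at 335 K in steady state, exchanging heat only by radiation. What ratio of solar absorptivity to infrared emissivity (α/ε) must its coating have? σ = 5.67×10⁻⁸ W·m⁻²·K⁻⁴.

α/ε ≈ 1.16

Balance: αS·A = εσ·1A·T⁴ ⇒ α/ε = σT⁴/S.
α/ε = 5.67×10⁻⁸·(335)⁴/616 = 5.67×10⁻⁸·1.259×10¹⁰/616.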